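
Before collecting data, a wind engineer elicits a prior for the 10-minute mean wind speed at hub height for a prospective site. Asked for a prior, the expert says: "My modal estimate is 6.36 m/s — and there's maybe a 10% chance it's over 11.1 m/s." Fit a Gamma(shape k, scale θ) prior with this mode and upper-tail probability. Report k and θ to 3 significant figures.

Gamma(k,θ) with k>1 has mode (k−1)θ, so θ = 6.36/(k−1).
Need P(X < 11.1) = 0.9 with θ tied to k this way. Start at k = 2, θ = 6.36: P(X<11.1) ≈ 0.521.
Too low — raise k to concentrate. Iterating converges to k ≈ 7.12.
Then θ = 6.36/(7.12−1) ≈ 1.04.

k ≈ 7.12, θ ≈ 1.04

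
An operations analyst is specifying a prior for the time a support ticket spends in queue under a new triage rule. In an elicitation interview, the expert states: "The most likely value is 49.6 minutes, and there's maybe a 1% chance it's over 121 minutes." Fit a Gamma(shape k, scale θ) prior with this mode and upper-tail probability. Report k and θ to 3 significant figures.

Gamma(k,θ) with k>1 has mode (k−1)θ, so θ = 49.6/(k−1).
Need P(X < 121) = 0.99 with θ tied to k this way. Start at k = 2, θ = 49.6: P(X<121) ≈ 0.700.
Too low — raise k to concentrate. Iterating converges to k ≈ 6.93.
Then θ = 49.6/(6.93−1) ≈ 8.36.

k ≈ 6.93, θ ≈ 8.36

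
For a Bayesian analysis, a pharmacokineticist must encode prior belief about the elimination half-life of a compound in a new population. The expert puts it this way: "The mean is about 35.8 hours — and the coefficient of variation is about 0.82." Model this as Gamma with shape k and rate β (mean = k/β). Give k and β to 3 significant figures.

k ≈ 1.49, β ≈ 0.0415

For Gamma(k, rate β): mean = k/β, variance = k/β², so CV = 1/√k.
CV = 0.82, hence k = 1/CV² = 1.49.
Then β = k/mean = 1.49/35.8 = 0.0415.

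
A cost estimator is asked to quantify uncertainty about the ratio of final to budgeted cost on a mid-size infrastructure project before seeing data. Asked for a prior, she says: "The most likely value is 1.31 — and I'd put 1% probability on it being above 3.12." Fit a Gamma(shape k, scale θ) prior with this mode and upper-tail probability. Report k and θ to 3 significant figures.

Gamma(k,θ) with k>1 has mode (k−1)θ, so θ = 1.31/(k−1).
Need P(X < 3.12) = 0.99 with θ tied to k this way. Start at k = 2, θ = 1.31: P(X<3.12) ≈ 0.688.
Too low — raise k to concentrate. Iterating converges to k ≈ 7.3.
Then θ = 1.31/(7.3−1) ≈ 0.208.

k ≈ 7.3, θ ≈ 0.208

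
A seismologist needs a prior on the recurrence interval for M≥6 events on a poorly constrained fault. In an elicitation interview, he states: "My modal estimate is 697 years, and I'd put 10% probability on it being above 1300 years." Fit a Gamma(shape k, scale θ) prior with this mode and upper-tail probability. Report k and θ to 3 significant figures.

k ≈ 5.91, θ ≈ 142

Gamma(k,θ) with k>1 has mode (k−1)θ, so θ = 697/(k−1).
Need P(X < 1300) = 0.9 with θ tied to k this way. Start at k = 2, θ = 697: P(X<1300) ≈ 0.556.
Too low — raise k to concentrate. Iterating converges to k ≈ 5.91.
Then θ = 697/(5.91−1) ≈ 142.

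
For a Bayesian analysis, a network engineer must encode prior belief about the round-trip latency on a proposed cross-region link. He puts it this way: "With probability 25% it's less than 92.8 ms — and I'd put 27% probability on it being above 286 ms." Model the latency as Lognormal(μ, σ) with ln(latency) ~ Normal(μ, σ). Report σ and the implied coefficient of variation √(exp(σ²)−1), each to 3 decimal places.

If T ~ Lognormal(μ,σ) then ln T ~ Normal(μ,σ), so the p-quantile of ln T is μ + z_p·σ.
ln(92.8) = 4.53 and ln(286) = 5.656; z_{0.25} = -0.6745, z_{0.73} = 0.6128.
σ = (5.656 − 4.53)/(0.6128 − (-0.6745)) = 0.874.
μ = 4.53 − (-0.6745)·0.874 = 5.120.
CV = √(exp(σ²)−1) = √(exp(0.7645)−1) = 1.071.

σ ≈ 0.874, CV ≈ 1.071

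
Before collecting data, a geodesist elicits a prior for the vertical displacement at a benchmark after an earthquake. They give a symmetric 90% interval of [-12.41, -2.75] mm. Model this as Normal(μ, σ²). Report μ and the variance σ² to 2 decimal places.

A symmetric 90% interval runs μ ± z·σ with z = 1.645.
Half-width = 4.83, so σ = 4.83/1.645 = 2.936 and σ² = 8.62.
μ is the interval midpoint, -7.58.

μ = -7.58, σ² = 8.62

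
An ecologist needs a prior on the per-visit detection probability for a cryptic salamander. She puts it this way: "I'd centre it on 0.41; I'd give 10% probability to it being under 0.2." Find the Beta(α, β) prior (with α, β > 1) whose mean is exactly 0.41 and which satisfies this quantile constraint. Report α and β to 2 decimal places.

α ≈ 3.33, β ≈ 4.80

With mean 0.41 fixed, write α = 0.41s, β = 0.59s where s = α+β.
Need P(θ < 0.2) = 0.1 under Beta(0.41s, 0.59s). Normal approximation: (q−m)/√(m(1−m)/s) ≈ z_{0.1} = -1.28, so s ≈ 0.41·0.59·(-1.28)²/(0.2−0.41)² = 9.0.
At s = 9.0: P(θ<0.2) ≈ 0.087. Adjusting to match 0.1 gives s ≈ 8.13.
So α = 0.41·8.13 ≈ 3.33, β = 0.59·8.13 ≈ 4.80.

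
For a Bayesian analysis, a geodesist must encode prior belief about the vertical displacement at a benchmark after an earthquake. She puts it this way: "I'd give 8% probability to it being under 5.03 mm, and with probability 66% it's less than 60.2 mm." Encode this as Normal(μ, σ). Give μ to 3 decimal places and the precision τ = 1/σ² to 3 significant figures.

The p-quantile of Normal(μ,σ) is μ + z_p·σ, with z_{0.08} = -1.405 and z_{0.66} = 0.4125.
Eliminate σ: μ = (z₂·x₁ − z₁·x₂)/(z₂ − z₁) = (0.4125·5.03 − (-1.405)·60.2)/1.818 = 47.680.
Then σ = (x₂ − x₁)/(z₂ − z₁) = (60.2 − 5.03)/1.818 = 30.354.
Precision τ = 1/σ² = 1/30.35² = 0.00109.

μ = 47.680, τ = 0.00109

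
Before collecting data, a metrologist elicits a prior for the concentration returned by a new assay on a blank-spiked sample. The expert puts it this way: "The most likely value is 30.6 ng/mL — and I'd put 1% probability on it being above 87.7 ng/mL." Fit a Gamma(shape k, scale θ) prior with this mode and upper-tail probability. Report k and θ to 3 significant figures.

Gamma(k,θ) with k>1 has mode (k−1)θ, so θ = 30.6/(k−1).
Need P(X < 87.7) = 0.99 with θ tied to k this way. Start at k = 2, θ = 30.6: P(X<87.7) ≈ 0.780.
Too low — raise k to concentrate. Iterating converges to k ≈ 5.1.
Then θ = 30.6/(5.1−1) ≈ 7.45.

k ≈ 5.1, θ ≈ 7.45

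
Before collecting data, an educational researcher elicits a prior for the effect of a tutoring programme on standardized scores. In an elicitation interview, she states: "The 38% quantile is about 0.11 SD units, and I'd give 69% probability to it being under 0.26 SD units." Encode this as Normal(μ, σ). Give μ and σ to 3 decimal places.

The p-quantile of Normal(μ,σ) is μ + z_p·σ, with z_{0.38} = -0.3055 and z_{0.69} = 0.4959.
Eliminate σ: μ = (z₂·x₁ − z₁·x₂)/(z₂ − z₁) = (0.4959·0.11 − (-0.3055)·0.26)/0.8013 = 0.167.
Then σ = (x₂ − x₁)/(z₂ − z₁) = (0.26 − 0.11)/0.8013 = 0.187.

μ = 0.167, σ = 0.187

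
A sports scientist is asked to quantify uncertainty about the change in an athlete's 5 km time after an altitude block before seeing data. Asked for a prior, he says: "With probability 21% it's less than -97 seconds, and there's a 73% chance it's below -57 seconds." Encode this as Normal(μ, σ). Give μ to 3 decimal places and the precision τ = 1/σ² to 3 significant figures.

For Normal(μ,σ), the p-quantile is μ + z_p·σ. Here z_{0.21} = -0.8064, z_{0.73} = 0.6128.
So -97 = μ − 0.8064σ and -57 = μ + 0.6128σ.
Subtracting: σ = (-57 − -97)/(0.6128 − (-0.8064)) = 28.184.
Then μ = -97 − (-0.8064)·28.184 = -74.272.
Precision τ = 1/σ² = 1/28.18² = 0.00126.

μ = -74.272, τ = 0.00126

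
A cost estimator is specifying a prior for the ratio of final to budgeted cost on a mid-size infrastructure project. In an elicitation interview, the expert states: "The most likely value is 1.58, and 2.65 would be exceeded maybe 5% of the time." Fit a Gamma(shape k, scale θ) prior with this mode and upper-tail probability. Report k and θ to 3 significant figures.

k ≈ 11.4, θ ≈ 0.151

Gamma(k,θ) with k>1 has mode (k−1)θ, so θ = 1.58/(k−1).
Need P(X < 2.65) = 0.95 with θ tied to k this way. Start at k = 2, θ = 1.58: P(X<2.65) ≈ 0.500.
Too low — raise k to concentrate. Iterating converges to k ≈ 11.4.
Then θ = 1.58/(11.4−1) ≈ 0.151.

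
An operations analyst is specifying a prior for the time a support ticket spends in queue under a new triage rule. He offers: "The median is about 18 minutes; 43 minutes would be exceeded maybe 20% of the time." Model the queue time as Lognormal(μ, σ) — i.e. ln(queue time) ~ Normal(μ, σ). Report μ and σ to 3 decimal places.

If T ~ Lognormal(μ,σ) then ln T ~ Normal(μ,σ), so the p-quantile of ln T is μ + z_p·σ.
ln(18) = 2.89 and ln(43) = 3.761; z_{0.5} = 0, z_{0.8} = 0.8416.
σ = (3.761 − 2.89)/(0.8416 − (0)) = 1.035.
μ = 2.89 − (0)·1.035 = 2.890.

μ ≈ 2.890, σ ≈ 1.035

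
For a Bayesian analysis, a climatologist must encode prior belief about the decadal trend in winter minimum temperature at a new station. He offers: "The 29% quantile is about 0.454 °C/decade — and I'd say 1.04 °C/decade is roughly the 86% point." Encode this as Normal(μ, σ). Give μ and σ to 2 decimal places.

μ = 0.65, σ = 0.36

The p-quantile of Normal(μ,σ) is μ + z_p·σ, with z_{0.29} = -0.5534 and z_{0.86} = 1.08.
Eliminate σ: μ = (z₂·x₁ − z₁·x₂)/(z₂ − z₁) = (1.08·0.454 − (-0.5534)·1.04)/1.634 = 0.65.
Then σ = (x₂ − x₁)/(z₂ − z₁) = (1.04 − 0.454)/1.634 = 0.36.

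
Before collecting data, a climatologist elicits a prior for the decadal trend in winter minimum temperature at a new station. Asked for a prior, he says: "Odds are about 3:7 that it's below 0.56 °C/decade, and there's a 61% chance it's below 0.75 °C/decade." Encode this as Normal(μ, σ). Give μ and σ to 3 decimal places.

μ = 0.684, σ = 0.236

The p-quantile of Normal(μ,σ) is μ + z_p·σ, with z_{0.3} = -0.5244 and z_{0.61} = 0.2793.
Eliminate σ: μ = (z₂·x₁ − z₁·x₂)/(z₂ − z₁) = (0.2793·0.56 − (-0.5244)·0.75)/0.8037 = 0.684.
Then σ = (x₂ − x₁)/(z₂ − z₁) = (0.75 − 0.56)/0.8037 = 0.236.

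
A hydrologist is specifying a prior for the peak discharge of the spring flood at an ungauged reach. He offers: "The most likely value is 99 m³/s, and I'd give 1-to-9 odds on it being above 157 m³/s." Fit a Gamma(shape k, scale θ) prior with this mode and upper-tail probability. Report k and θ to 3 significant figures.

Gamma(k,θ) with k>1 has mode (k−1)θ, so θ = 99/(k−1).
Need P(X < 157) = 0.9 with θ tied to k this way. Start at k = 2, θ = 99: P(X<157) ≈ 0.470.
Too low — raise k to concentrate. Iterating converges to k ≈ 9.82.
Then θ = 99/(9.82−1) ≈ 11.2.

k ≈ 9.82, θ ≈ 11.2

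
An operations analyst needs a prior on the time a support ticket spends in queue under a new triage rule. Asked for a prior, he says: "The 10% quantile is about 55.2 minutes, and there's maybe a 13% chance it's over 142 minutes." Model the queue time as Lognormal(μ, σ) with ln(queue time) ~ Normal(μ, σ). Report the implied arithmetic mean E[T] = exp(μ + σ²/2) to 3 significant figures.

E[T] ≈ 98.6 minutes

If T ~ Lognormal(μ,σ) then ln T ~ Normal(μ,σ), so the p-quantile of ln T is μ + z_p·σ.
ln(55.2) = 4.011 and ln(142) = 4.956; z_{0.1} = -1.282, z_{0.87} = 1.126.
σ = (4.956 − 4.011)/(1.126 − (-1.282)) = 0.392.
μ = 4.011 − (-1.282)·0.392 = 4.514.
E[T] = exp(μ + σ²/2) = exp(4.514 + 0.0770) = 98.6 minutes.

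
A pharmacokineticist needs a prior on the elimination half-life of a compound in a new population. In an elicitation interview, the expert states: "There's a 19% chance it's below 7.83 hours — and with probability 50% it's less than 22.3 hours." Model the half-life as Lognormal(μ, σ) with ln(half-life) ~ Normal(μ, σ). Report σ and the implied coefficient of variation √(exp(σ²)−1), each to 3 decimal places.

If T ~ Lognormal(μ,σ) then ln T ~ Normal(μ,σ), so the p-quantile of ln T is μ + z_p·σ.
ln(7.83) = 2.058 and ln(22.3) = 3.105; z_{0.19} = -0.8779, z_{0.5} = 0.
σ = (3.105 − 2.058)/(0 − (-0.8779)) = 1.192.
μ = 2.058 − (-0.8779)·1.192 = 3.105.
CV = √(exp(σ²)−1) = √(exp(1.4213)−1) = 1.773.

σ ≈ 1.192, CV ≈ 1.773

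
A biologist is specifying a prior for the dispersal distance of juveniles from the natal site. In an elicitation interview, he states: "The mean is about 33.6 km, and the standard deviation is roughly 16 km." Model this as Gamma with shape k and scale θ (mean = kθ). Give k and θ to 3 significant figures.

For Gamma(k, scale θ): mean = kθ, variance = kθ², so CV = 1/√k.
CV = SD/mean = 16/33.6 = 0.4762, hence k = 1/CV² = 4.41.
Then θ = mean/k = 33.6/4.41 = 7.62.

k ≈ 4.41, θ ≈ 7.62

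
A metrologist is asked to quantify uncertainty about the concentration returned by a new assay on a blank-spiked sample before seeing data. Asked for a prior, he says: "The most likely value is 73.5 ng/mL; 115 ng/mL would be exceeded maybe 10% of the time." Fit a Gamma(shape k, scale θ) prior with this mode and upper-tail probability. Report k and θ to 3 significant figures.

Gamma(k,θ) with k>1 has mode (k−1)θ, so θ = 73.5/(k−1).
Need P(X < 115) = 0.9 with θ tied to k this way. Start at k = 2, θ = 73.5: P(X<115) ≈ 0.464.
Too low — raise k to concentrate. Iterating converges to k ≈ 10.3.
Then θ = 73.5/(10.3−1) ≈ 7.87.

k ≈ 10.3, θ ≈ 7.87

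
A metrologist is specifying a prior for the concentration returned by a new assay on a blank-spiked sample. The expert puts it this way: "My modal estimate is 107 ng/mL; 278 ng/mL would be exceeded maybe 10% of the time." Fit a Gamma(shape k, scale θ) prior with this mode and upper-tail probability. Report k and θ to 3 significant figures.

Gamma(k,θ) with k>1 has mode (k−1)θ, so θ = 107/(k−1).
Need P(X < 278) = 0.9 with θ tied to k this way. Start at k = 2, θ = 107: P(X<278) ≈ 0.732.
Too low — raise k to concentrate. Iterating converges to k ≈ 3.1.
Then θ = 107/(3.1−1) ≈ 50.9.

k ≈ 3.1, θ ≈ 50.9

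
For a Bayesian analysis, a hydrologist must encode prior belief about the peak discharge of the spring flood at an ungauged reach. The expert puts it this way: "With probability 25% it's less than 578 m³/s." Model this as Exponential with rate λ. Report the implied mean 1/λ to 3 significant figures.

mean ≈ 2010 m³/s

P(T < 578.0) = 1 − e^(−λ·578.0) = 0.25, so λ = −ln(1−0.25)/578.0 = −ln(0.75)/578.0 = 0.000498.
Mean = 1/λ = 2010 m³/s.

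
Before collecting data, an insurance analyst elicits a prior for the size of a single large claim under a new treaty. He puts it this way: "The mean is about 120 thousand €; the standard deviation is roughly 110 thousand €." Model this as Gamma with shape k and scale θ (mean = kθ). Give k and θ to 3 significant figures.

For Gamma(k, scale θ): mean = kθ, variance = kθ², so CV = 1/√k.
CV = SD/mean = 110/120 = 0.9167, hence k = 1/CV² = 1.19.
Then θ = mean/k = 120/1.19 = 101.

k ≈ 1.19, θ ≈ 101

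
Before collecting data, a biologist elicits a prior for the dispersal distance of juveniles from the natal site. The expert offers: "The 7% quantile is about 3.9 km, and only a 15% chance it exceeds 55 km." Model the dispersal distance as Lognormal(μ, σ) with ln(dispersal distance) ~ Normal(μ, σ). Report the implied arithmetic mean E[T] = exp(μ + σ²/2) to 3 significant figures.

If T ~ Lognormal(μ,σ) then ln T ~ Normal(μ,σ), so the p-quantile of ln T is μ + z_p·σ.
ln(3.9) = 1.361 and ln(55) = 4.007; z_{0.07} = -1.476, z_{0.85} = 1.036.
σ = (4.007 − 1.361)/(1.036 − (-1.476)) = 1.053.
μ = 1.361 − (-1.476)·1.053 = 2.916.
E[T] = exp(μ + σ²/2) = exp(2.916 + 0.5548) = 32.1 km.

E[T] ≈ 32.1 km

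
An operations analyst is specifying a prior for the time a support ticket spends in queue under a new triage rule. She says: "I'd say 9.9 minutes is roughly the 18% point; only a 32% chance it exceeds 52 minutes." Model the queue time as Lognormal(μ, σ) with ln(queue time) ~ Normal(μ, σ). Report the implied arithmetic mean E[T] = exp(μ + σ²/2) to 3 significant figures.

If T ~ Lognormal(μ,σ) then ln T ~ Normal(μ,σ), so the p-quantile of ln T is μ + z_p·σ.
ln(9.9) = 2.293 and ln(52) = 3.951; z_{0.18} = -0.9154, z_{0.68} = 0.4677.
σ = (3.951 − 2.293)/(0.4677 − (-0.9154)) = 1.199.
μ = 2.293 − (-0.9154)·1.199 = 3.390.
E[T] = exp(μ + σ²/2) = exp(3.390 + 0.7192) = 60.9 minutes.

E[T] ≈ 60.9 minutes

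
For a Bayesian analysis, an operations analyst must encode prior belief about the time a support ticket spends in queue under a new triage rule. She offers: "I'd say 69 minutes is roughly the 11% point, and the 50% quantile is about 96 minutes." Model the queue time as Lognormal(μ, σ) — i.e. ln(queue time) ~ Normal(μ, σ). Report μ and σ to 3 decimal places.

If T ~ Lognormal(μ,σ) then ln T ~ Normal(μ,σ), so the p-quantile of ln T is μ + z_p·σ.
ln(69) = 4.234 and ln(96) = 4.564; z_{0.11} = -1.227, z_{0.5} = 0.
σ = (4.564 − 4.234)/(0 − (-1.227)) = 0.269.
μ = 4.234 − (-1.227)·0.269 = 4.564.

μ ≈ 4.564, σ ≈ 0.269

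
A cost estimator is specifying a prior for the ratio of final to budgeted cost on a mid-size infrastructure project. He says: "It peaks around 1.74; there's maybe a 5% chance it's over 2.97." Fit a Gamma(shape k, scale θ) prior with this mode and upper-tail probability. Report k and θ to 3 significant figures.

k ≈ 10.8, θ ≈ 0.178

Gamma(k,θ) with k>1 has mode (k−1)θ, so θ = 1.74/(k−1).
Need P(X < 2.97) = 0.95 with θ tied to k this way. Start at k = 2, θ = 1.74: P(X<2.97) ≈ 0.509.
Too low — raise k to concentrate. Iterating converges to k ≈ 10.8.
Then θ = 1.74/(10.8−1) ≈ 0.178.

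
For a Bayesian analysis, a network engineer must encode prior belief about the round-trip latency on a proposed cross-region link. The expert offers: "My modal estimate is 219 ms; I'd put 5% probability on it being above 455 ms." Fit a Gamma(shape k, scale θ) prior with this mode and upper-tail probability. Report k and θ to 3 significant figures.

Gamma(k,θ) with k>1 has mode (k−1)θ, so θ = 219/(k−1).
Need P(X < 455) = 0.95 with θ tied to k this way. Start at k = 2, θ = 219: P(X<455) ≈ 0.615.
Too low — raise k to concentrate. Iterating converges to k ≈ 6.17.
Then θ = 219/(6.17−1) ≈ 42.4.

k ≈ 6.17, θ ≈ 42.4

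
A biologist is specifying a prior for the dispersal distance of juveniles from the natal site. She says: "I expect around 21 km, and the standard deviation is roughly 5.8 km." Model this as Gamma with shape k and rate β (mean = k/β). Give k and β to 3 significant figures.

k ≈ 13.1, β ≈ 0.624

For Gamma(k, rate β): mean = k/β, variance = k/β², so CV = 1/√k.
CV = SD/mean = 5.8/21 = 0.2762, hence k = 1/CV² = 13.1.
Then β = k/mean = 13.1/21 = 0.624.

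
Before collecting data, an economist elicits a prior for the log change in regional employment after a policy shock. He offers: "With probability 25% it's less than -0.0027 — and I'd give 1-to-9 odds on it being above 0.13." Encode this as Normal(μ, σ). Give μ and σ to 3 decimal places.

μ = 0.043, σ = 0.068

For Normal(μ,σ), the p-quantile is μ + z_p·σ. Here z_{0.25} = -0.6745, z_{0.9} = 1.282.
So -0.0027 = μ − 0.6745σ and 0.13 = μ + 1.282σ.
Subtracting: σ = (0.13 − -0.0027)/(1.282 − (-0.6745)) = 0.068.
Then μ = -0.0027 − (-0.6745)·0.068 = 0.043.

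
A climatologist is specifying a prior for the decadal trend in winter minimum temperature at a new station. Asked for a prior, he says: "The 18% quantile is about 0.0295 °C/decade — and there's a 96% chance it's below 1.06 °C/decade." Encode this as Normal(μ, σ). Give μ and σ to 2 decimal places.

μ = 0.38, σ = 0.39

The p-quantile of Normal(μ,σ) is μ + z_p·σ, with z_{0.18} = -0.9154 and z_{0.96} = 1.751.
Eliminate σ: μ = (z₂·x₁ − z₁·x₂)/(z₂ − z₁) = (1.751·0.0295 − (-0.9154)·1.06)/2.666 = 0.38.
Then σ = (x₂ − x₁)/(z₂ − z₁) = (1.06 − 0.0295)/2.666 = 0.39.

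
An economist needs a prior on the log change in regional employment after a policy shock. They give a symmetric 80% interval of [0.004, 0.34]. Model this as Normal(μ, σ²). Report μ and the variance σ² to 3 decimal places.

μ = 0.172, σ² = 0.017

A symmetric 80% interval runs μ ± z·σ with z = 1.282.
Half-width = 0.168, so σ = 0.168/1.282 = 0.1311 and σ² = 0.017.
μ is the interval midpoint, 0.172.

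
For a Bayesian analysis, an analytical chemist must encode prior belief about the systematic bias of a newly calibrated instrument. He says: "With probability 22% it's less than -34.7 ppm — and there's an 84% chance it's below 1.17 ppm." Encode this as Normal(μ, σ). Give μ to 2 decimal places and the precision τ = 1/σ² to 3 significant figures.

For Normal(μ,σ), the p-quantile is μ + z_p·σ. Here z_{0.22} = -0.7722, z_{0.84} = 0.9945.
So -34.7 = μ − 0.7722σ and 1.17 = μ + 0.9945σ.
Subtracting: σ = (1.17 − -34.7)/(0.9945 − (-0.7722)) = 20.30.
Then μ = -34.7 − (-0.7722)·20.30 = -19.02.
Precision τ = 1/σ² = 1/20.3² = 0.00243.

μ = -19.02, τ = 0.00243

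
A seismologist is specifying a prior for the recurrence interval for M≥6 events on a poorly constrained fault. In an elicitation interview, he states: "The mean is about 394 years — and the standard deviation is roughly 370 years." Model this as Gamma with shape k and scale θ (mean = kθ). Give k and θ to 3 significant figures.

For Gamma(k, scale θ): mean = kθ, variance = kθ², so CV = 1/√k.
CV = SD/mean = 370/394 = 0.9391, hence k = 1/CV² = 1.13.
Then θ = mean/k = 394/1.13 = 347.

k ≈ 1.13, θ ≈ 347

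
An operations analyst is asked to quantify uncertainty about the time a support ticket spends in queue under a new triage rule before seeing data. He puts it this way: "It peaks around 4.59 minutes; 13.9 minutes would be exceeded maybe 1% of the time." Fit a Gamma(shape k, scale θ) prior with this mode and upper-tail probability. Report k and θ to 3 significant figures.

Gamma(k,θ) with k>1 has mode (k−1)θ, so θ = 4.59/(k−1).
Need P(X < 13.9) = 0.99 with θ tied to k this way. Start at k = 2, θ = 4.59: P(X<13.9) ≈ 0.805.
Too low — raise k to concentrate. Iterating converges to k ≈ 4.66.
Then θ = 4.59/(4.66−1) ≈ 1.25.

k ≈ 4.66, θ ≈ 1.25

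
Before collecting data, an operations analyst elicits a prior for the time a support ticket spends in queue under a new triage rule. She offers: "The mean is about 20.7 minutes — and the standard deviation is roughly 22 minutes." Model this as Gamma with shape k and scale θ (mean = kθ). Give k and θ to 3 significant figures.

k ≈ 0.885, θ ≈ 23.4

For Gamma(k, scale θ): mean = kθ, variance = kθ², so CV = 1/√k.
CV = SD/mean = 22/20.7 = 1.063, hence k = 1/CV² = 0.885.
Then θ = mean/k = 20.7/0.885 = 23.4.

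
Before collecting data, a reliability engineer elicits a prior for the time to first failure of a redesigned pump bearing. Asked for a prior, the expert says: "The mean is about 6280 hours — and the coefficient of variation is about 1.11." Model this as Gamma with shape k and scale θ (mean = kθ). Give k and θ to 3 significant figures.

For Gamma(k, scale θ): mean = kθ, variance = kθ², so CV = 1/√k.
CV = 1.11, hence k = 1/CV² = 0.812.
Then θ = mean/k = 6280/0.812 = 7740.

k ≈ 0.812, θ ≈ 7740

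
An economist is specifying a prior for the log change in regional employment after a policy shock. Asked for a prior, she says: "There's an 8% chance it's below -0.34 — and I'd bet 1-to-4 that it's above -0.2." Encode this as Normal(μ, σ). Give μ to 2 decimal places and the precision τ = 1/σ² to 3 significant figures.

The p-quantile of Normal(μ,σ) is μ + z_p·σ, with z_{0.08} = -1.405 and z_{0.8} = 0.8416.
Eliminate σ: μ = (z₂·x₁ − z₁·x₂)/(z₂ − z₁) = (0.8416·-0.34 − (-1.405)·-0.2)/2.247 = -0.25.
Then σ = (x₂ − x₁)/(z₂ − z₁) = (-0.2 − -0.34)/2.247 = 0.06.
Precision τ = 1/σ² = 1/0.06231² = 258.

μ = -0.25, τ = 258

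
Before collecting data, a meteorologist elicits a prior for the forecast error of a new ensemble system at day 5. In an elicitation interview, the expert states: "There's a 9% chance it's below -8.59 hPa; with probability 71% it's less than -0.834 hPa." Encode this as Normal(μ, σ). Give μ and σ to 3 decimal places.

μ = -3.100, σ = 4.095

The p-quantile of Normal(μ,σ) is μ + z_p·σ, with z_{0.09} = -1.341 and z_{0.71} = 0.5534.
Eliminate σ: μ = (z₂·x₁ − z₁·x₂)/(z₂ − z₁) = (0.5534·-8.59 − (-1.341)·-0.834)/1.894 = -3.100.
Then σ = (x₂ − x₁)/(z₂ − z₁) = (-0.834 − -8.59)/1.894 = 4.095.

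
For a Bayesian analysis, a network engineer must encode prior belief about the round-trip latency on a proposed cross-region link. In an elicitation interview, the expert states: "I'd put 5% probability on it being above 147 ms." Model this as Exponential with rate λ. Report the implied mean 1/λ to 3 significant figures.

P(T > 147.0) = e^(−λ·147.0) = 0.05, so λ = −ln(0.05)/147.0 = 0.0204.
Mean = 1/λ = 49.1 ms.

mean ≈ 49.1 ms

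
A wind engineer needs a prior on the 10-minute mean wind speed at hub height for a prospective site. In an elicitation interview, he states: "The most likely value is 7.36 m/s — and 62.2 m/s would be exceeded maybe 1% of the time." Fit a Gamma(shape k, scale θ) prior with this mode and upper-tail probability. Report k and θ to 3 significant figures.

Gamma(k,θ) with k>1 has mode (k−1)θ, so θ = 7.36/(k−1).
Need P(X < 62.2) = 0.99 with θ tied to k this way. Start at k = 2, θ = 7.36: P(X<62.2) ≈ 0.998.
Too high — lower k to spread out. Iterating converges to k ≈ 1.72.
Then θ = 7.36/(1.72−1) ≈ 10.2.

k ≈ 1.72, θ ≈ 10.2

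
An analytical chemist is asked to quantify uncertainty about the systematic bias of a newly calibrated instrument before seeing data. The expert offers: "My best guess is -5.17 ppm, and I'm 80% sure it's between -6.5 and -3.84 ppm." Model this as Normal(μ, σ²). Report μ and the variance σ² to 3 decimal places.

A symmetric 80% interval runs μ ± z·σ with z = 1.282.
Half-width = 1.33, so σ = 1.33/1.282 = 1.0378 and σ² = 1.077.
μ is the stated best guess, -5.170.

μ = -5.170, σ² = 1.077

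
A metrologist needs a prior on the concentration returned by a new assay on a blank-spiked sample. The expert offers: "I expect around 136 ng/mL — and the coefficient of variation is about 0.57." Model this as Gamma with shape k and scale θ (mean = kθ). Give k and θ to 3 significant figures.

For Gamma(k, scale θ): mean = kθ, variance = kθ², so CV = 1/√k.
CV = 0.57, hence k = 1/CV² = 3.08.
Then θ = mean/k = 136/3.08 = 44.2.

k ≈ 3.08, θ ≈ 44.2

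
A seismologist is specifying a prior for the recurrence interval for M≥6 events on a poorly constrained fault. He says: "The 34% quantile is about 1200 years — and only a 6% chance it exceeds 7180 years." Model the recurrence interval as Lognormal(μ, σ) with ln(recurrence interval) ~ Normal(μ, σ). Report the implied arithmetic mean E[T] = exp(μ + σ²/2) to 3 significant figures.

E[T] ≈ 2640 years

If T ~ Lognormal(μ,σ) then ln T ~ Normal(μ,σ), so the p-quantile of ln T is μ + z_p·σ.
ln(1200) = 7.09 and ln(7180) = 8.879; z_{0.34} = -0.4125, z_{0.94} = 1.555.
σ = (8.879 − 7.09)/(1.555 − (-0.4125)) = 0.909.
μ = 7.09 − (-0.4125)·0.909 = 7.465.
E[T] = exp(μ + σ²/2) = exp(7.465 + 0.4135) = 2640 years.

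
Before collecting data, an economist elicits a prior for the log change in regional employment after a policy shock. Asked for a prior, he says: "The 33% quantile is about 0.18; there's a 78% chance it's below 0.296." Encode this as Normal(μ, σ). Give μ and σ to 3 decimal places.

μ = 0.222, σ = 0.096

The p-quantile of Normal(μ,σ) is μ + z_p·σ, with z_{0.33} = -0.4399 and z_{0.78} = 0.7722.
Eliminate σ: μ = (z₂·x₁ − z₁·x₂)/(z₂ − z₁) = (0.7722·0.18 − (-0.4399)·0.296)/1.212 = 0.222.
Then σ = (x₂ − x₁)/(z₂ − z₁) = (0.296 − 0.18)/1.212 = 0.096.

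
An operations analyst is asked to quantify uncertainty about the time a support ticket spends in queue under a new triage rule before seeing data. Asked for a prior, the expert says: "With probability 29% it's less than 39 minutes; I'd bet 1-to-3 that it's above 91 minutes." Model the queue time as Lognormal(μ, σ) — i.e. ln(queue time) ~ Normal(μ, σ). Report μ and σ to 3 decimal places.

μ ≈ 4.045, σ ≈ 0.690

If T ~ Lognormal(μ,σ) then ln T ~ Normal(μ,σ), so the p-quantile of ln T is μ + z_p·σ.
ln(39) = 3.664 and ln(91) = 4.511; z_{0.29} = -0.5534, z_{0.75} = 0.6745.
σ = (4.511 − 3.664)/(0.6745 − (-0.5534)) = 0.690.
μ = 3.664 − (-0.5534)·0.690 = 4.045.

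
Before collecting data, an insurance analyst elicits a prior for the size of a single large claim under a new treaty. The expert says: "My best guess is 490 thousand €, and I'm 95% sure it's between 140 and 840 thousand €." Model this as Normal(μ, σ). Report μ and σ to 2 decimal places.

A symmetric 95% interval runs μ ± z·σ with z = 1.96.
Half-width = 350, so σ = 350/1.96 = 178.57.
μ is the stated best guess, 490.00.

μ = 490.00, σ = 178.57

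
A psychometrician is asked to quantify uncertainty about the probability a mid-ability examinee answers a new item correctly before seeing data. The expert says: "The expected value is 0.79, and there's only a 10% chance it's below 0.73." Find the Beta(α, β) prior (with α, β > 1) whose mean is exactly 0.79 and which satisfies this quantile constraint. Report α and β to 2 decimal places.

α ≈ 62.37, β ≈ 16.58

With mean 0.79 fixed, write α = 0.79s, β = 0.21s where s = α+β.
Need P(θ < 0.73) = 0.1 under Beta(0.79s, 0.21s). Normal approximation: (q−m)/√(m(1−m)/s) ≈ z_{0.1} = -1.28, so s ≈ 0.79·0.21·(-1.28)²/(0.73−0.79)² = 75.7.
At s = 75.7: P(θ<0.73) ≈ 0.104. Adjusting to match 0.1 gives s ≈ 78.95.
So α = 0.79·78.95 ≈ 62.37, β = 0.21·78.95 ≈ 16.58.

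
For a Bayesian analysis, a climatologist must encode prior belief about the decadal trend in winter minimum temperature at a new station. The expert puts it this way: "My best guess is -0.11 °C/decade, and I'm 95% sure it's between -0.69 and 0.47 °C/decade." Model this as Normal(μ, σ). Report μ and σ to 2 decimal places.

A symmetric 95% interval runs μ ± z·σ with z = 1.96.
Half-width = 0.58, so σ = 0.58/1.96 = 0.30.
μ is the stated best guess, -0.11.

μ = -0.11, σ = 0.30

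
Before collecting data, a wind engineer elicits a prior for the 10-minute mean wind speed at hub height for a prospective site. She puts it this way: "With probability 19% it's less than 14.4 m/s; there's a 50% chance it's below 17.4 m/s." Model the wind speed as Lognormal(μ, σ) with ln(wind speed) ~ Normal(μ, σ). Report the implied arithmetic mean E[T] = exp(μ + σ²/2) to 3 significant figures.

If T ~ Lognormal(μ,σ) then ln T ~ Normal(μ,σ), so the p-quantile of ln T is μ + z_p·σ.
ln(14.4) = 2.667 and ln(17.4) = 2.856; z_{0.19} = -0.8779, z_{0.5} = 0.
σ = (2.856 − 2.667)/(0 − (-0.8779)) = 0.216.
μ = 2.667 − (-0.8779)·0.216 = 2.856.
E[T] = exp(μ + σ²/2) = exp(2.856 + 0.0232) = 17.8 m/s.

E[T] ≈ 17.8 m/s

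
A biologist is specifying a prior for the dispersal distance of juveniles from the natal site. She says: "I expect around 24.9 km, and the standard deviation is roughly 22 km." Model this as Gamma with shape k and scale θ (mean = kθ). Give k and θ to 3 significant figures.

For Gamma(k, scale θ): mean = kθ, variance = kθ², so CV = 1/√k.
CV = SD/mean = 22/24.9 = 0.8835, hence k = 1/CV² = 1.28.
Then θ = mean/k = 24.9/1.28 = 19.4.

k ≈ 1.28, θ ≈ 19.4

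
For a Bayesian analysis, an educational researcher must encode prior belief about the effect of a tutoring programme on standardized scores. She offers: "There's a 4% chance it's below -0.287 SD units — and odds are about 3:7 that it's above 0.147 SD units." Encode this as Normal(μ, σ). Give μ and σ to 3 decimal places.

μ = 0.047, σ = 0.191

The p-quantile of Normal(μ,σ) is μ + z_p·σ, with z_{0.04} = -1.751 and z_{0.7} = 0.5244.
Eliminate σ: μ = (z₂·x₁ − z₁·x₂)/(z₂ − z₁) = (0.5244·-0.287 − (-1.751)·0.147)/2.275 = 0.047.
Then σ = (x₂ − x₁)/(z₂ − z₁) = (0.147 − -0.287)/2.275 = 0.191.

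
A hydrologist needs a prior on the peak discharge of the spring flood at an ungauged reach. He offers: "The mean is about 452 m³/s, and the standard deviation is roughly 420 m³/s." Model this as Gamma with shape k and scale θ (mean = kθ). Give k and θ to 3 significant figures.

For Gamma(k, scale θ): mean = kθ, variance = kθ², so CV = 1/√k.
CV = SD/mean = 420/452 = 0.9292, hence k = 1/CV² = 1.16.
Then θ = mean/k = 452/1.16 = 390.

k ≈ 1.16, θ ≈ 390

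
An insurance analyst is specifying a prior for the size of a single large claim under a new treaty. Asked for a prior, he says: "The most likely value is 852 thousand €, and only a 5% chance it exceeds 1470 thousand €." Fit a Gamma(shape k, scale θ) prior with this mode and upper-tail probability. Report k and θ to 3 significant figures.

Gamma(k,θ) with k>1 has mode (k−1)θ, so θ = 852/(k−1).
Need P(X < 1470) = 0.95 with θ tied to k this way. Start at k = 2, θ = 852: P(X<1470) ≈ 0.515.
Too low — raise k to concentrate. Iterating converges to k ≈ 10.4.
Then θ = 852/(10.4−1) ≈ 90.8.

k ≈ 10.4, θ ≈ 90.8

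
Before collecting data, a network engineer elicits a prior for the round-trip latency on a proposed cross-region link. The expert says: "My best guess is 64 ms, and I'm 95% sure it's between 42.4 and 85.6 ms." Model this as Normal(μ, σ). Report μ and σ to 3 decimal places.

A symmetric 95% interval runs μ ± z·σ with z = 1.96.
Half-width = 21.6, so σ = 21.6/1.96 = 11.021.
μ is the stated best guess, 64.000.

μ = 64.000, σ = 11.021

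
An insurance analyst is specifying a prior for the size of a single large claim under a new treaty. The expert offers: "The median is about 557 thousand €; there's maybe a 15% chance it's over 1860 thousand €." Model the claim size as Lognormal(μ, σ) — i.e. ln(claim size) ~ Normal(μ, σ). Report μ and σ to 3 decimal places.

If T ~ Lognormal(μ,σ) then ln T ~ Normal(μ,σ), so the p-quantile of ln T is μ + z_p·σ.
ln(557) = 6.323 and ln(1860) = 7.528; z_{0.5} = 0, z_{0.85} = 1.036.
σ = (7.528 − 6.323)/(1.036 − (0)) = 1.163.
μ = 6.323 − (0)·1.163 = 6.323.

μ ≈ 6.323, σ ≈ 1.163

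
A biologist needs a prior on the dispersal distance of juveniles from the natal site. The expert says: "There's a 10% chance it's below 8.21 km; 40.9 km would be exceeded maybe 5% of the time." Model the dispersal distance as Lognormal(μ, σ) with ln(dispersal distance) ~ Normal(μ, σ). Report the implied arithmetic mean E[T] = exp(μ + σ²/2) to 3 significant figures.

E[T] ≈ 19.3 km

If T ~ Lognormal(μ,σ) then ln T ~ Normal(μ,σ), so the p-quantile of ln T is μ + z_p·σ.
ln(8.21) = 2.105 and ln(40.9) = 3.711; z_{0.1} = -1.282, z_{0.95} = 1.645.
σ = (3.711 − 2.105)/(1.645 − (-1.282)) = 0.549.
μ = 2.105 − (-1.282)·0.549 = 2.809.
E[T] = exp(μ + σ²/2) = exp(2.809 + 0.1505) = 19.3 km.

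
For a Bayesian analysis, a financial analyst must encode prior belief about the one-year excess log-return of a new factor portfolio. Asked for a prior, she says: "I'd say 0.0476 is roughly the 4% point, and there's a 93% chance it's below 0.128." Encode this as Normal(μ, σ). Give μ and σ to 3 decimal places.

For Normal(μ,σ), the p-quantile is μ + z_p·σ. Here z_{0.04} = -1.751, z_{0.93} = 1.476.
So 0.0476 = μ − 1.751σ and 0.128 = μ + 1.476σ.
Subtracting: σ = (0.128 − 0.0476)/(1.476 − (-1.751)) = 0.025.
Then μ = 0.0476 − (-1.751)·0.025 = 0.091.

μ = 0.091, σ = 0.025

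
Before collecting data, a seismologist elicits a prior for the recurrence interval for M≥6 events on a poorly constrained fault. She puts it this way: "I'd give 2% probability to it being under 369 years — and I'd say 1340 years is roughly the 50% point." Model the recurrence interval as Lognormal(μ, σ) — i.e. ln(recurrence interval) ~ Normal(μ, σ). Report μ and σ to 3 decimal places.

If T ~ Lognormal(μ,σ) then ln T ~ Normal(μ,σ), so the p-quantile of ln T is μ + z_p·σ.
ln(369) = 5.911 and ln(1340) = 7.2; z_{0.02} = -2.054, z_{0.5} = 0.
σ = (7.2 − 5.911)/(0 − (-2.054)) = 0.628.
μ = 5.911 − (-2.054)·0.628 = 7.200.

μ ≈ 7.200, σ ≈ 0.628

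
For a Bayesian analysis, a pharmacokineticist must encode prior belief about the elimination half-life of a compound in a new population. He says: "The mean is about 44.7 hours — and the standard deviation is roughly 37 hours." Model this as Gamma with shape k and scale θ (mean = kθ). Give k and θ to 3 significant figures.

k ≈ 1.46, θ ≈ 30.6

For Gamma(k, scale θ): mean = kθ, variance = kθ², so CV = 1/√k.
CV = SD/mean = 37/44.7 = 0.8277, hence k = 1/CV² = 1.46.
Then θ = mean/k = 44.7/1.46 = 30.6.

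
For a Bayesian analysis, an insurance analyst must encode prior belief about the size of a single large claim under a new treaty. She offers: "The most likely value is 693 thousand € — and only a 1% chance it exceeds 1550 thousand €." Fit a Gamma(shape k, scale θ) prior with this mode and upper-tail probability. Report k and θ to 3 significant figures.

k ≈ 8.42, θ ≈ 93.5

Gamma(k,θ) with k>1 has mode (k−1)θ, so θ = 693/(k−1).
Need P(X < 1550) = 0.99 with θ tied to k this way. Start at k = 2, θ = 693: P(X<1550) ≈ 0.654.
Too low — raise k to concentrate. Iterating converges to k ≈ 8.42.
Then θ = 693/(8.42−1) ≈ 93.5.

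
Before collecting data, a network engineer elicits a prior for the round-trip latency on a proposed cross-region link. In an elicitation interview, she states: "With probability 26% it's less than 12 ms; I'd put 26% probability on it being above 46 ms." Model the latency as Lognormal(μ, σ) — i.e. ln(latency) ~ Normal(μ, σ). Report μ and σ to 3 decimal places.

μ ≈ 3.157, σ ≈ 1.044

If T ~ Lognormal(μ,σ) then ln T ~ Normal(μ,σ), so the p-quantile of ln T is μ + z_p·σ.
ln(12) = 2.485 and ln(46) = 3.829; z_{0.26} = -0.6433, z_{0.74} = 0.6433.
σ = (3.829 − 2.485)/(0.6433 − (-0.6433)) = 1.044.
μ = 2.485 − (-0.6433)·1.044 = 3.157.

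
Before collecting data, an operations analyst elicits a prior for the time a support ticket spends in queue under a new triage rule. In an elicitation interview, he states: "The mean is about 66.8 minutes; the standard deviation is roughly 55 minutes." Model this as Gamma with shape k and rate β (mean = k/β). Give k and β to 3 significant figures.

k ≈ 1.48, β ≈ 0.0221

For Gamma(k, rate β): mean = k/β, variance = k/β², so CV = 1/√k.
CV = SD/mean = 55/66.8 = 0.8234, hence k = 1/CV² = 1.48.
Then β = k/mean = 1.48/66.8 = 0.0221.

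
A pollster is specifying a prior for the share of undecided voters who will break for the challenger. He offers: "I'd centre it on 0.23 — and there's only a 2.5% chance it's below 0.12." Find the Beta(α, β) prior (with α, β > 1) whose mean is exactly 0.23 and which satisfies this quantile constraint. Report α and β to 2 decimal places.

With mean 0.23 fixed, write α = 0.23s, β = 0.77s where s = α+β.
Need P(θ < 0.12) = 0.025 under Beta(0.23s, 0.77s). Normal approximation: (q−m)/√(m(1−m)/s) ≈ z_{0.025} = -1.96, so s ≈ 0.23·0.77·(-1.96)²/(0.12−0.23)² = 56.2.
At s = 56.2: P(θ<0.12) ≈ 0.013. Adjusting to match 0.025 gives s ≈ 44.34.
So α = 0.23·44.34 ≈ 10.20, β = 0.77·44.34 ≈ 34.14.

α ≈ 10.20, β ≈ 34.14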